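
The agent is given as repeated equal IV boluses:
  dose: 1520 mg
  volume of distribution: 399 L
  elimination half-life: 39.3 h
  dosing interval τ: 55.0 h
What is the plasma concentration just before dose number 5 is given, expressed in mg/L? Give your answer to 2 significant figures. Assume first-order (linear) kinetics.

2.3 mg/L

C₀ per dose = Dose / Vd = 1520 / 399 = 3.810 mg/L
k = ln2 / t½ = 0.693147 / 39.3 = 0.01764 h⁻¹
Fraction remaining after one interval: r = e^(−kτ) = e^(−0.01764 × 55.0) = 0.3790
Before dose 5, 4 doses have been given (aged 1τ, 2τ, 3τ, 4τ).
C_trough = C₀ × (r + r² + … + r^4) = C₀ × r(1−r^4)/(1−r)
        = 3.810 × 0.3790 × (1 − 0.02063) / (1 − 0.3790) = 2.277 mg/L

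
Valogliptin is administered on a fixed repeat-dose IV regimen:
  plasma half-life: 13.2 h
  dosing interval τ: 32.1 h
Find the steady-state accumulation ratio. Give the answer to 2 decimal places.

k = ln2 / t½ = 0.693147 / 13.2 = 0.05251 h⁻¹
e^(−kτ) = e^(−0.05251 × 32.1) = 0.1853
Accumulation ratio R = 1 / (1 − e^(−kτ)) = 1 / (1 − 0.1853) = 1.227

1.23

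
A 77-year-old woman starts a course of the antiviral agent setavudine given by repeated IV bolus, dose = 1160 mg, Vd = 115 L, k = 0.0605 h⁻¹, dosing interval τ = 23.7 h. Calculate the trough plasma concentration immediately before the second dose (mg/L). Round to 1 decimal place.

C₀ per dose = Dose / Vd = 1160 / 115 = 10.09 mg/L
Fraction remaining after one interval: r = e^(−kτ) = e^(−0.06050 × 23.7) = 0.2384
Before dose 2, 1 dose has been given (aged 1τ).
C_trough = C₀ × r = 10.09 × 0.2384 = 2.405 mg/L

2.4 mg/L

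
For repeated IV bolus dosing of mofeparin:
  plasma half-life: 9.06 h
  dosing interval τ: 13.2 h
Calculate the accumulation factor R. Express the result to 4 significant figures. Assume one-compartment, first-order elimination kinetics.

k = ln2 / t½ = 0.693147 / 9.06 = 0.07651 h⁻¹
e^(−kτ) = e^(−0.07651 × 13.2) = 0.3642
Accumulation ratio R = 1 / (1 − e^(−kτ)) = 1 / (1 − 0.3642) = 1.573

1.573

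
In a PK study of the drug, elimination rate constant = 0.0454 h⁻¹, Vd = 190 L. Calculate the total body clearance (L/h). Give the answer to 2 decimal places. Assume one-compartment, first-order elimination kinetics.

8.63 L/h

CL = k × Vd = 0.0454 × 190 = 8.626 L/h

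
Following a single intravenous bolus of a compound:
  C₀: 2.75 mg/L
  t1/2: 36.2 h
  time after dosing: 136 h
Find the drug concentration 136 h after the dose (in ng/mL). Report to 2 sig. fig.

200 ng/mL

k = ln2 / t½ = 0.693147 / 36.2 = 0.01915 h⁻¹
C = C₀ · e^(−k·t) = 2.750 × e^(−0.01915 × 136)
  = 2.750 × 0.07395 = 0.2034 mg/L
Convert: 0.2034 mg/L × 1000 = 203.4 ng/mL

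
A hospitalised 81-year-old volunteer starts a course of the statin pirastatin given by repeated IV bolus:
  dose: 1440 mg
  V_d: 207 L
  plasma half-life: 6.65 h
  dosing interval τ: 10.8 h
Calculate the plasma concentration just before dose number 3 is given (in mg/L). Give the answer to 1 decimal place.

3.0 mg/L

C₀ per dose = Dose / Vd = 1440 / 207 = 6.957 mg/L
k = ln2 / t½ = 0.693147 / 6.65 = 0.1042 h⁻¹
Fraction remaining after one interval: r = e^(−kτ) = e^(−0.1042 × 10.8) = 0.3245
Before dose 3, 2 doses have been given (aged 1τ, 2τ).
C_trough = C₀ × (r + r²) = 6.957 × (0.3245 + 0.1053) = 2.990 mg/L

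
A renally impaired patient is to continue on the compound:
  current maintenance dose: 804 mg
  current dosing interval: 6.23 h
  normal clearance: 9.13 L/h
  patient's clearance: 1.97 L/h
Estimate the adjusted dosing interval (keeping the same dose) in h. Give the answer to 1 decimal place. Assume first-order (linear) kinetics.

28.9 h

To keep the same average steady-state level, dosing rate must scale with clearance.
CL ratio = 1.97 / 9.13 = 0.2158
New interval (same dose) = 6.23 / 0.2158 = 28.87 h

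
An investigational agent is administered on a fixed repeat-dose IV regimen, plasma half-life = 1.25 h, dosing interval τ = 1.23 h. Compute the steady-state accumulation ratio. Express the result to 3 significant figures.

k = ln2 / t½ = 0.693147 / 1.25 = 0.5545 h⁻¹
e^(−kτ) = e^(−0.5545 × 1.23) = 0.5056
Accumulation ratio R = 1 / (1 − e^(−kτ)) = 1 / (1 − 0.5056) = 2.023

2.02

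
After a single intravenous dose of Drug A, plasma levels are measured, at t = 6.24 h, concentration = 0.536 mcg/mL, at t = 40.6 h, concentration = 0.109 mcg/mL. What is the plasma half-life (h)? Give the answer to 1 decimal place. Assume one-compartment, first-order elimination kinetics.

k = ln(C₁/C₂) / (t₂ − t₁) = ln(0.536/0.109) / (40.6 − 6.24)
  = 1.593 / 34.36 = 0.04636 h⁻¹
t½ = ln2 / k = 0.693147 / 0.04636 = 14.95 h

15.0 h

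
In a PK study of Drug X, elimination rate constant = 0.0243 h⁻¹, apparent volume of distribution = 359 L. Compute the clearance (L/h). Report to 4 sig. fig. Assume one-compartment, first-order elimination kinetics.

CL = k × Vd = 0.0243 × 359 = 8.724 L/h

8.724 L/h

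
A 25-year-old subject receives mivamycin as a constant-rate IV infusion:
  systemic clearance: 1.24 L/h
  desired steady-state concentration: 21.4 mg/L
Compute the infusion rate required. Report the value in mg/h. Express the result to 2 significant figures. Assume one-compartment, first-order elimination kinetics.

27 mg/h

At steady state, infusion rate R₀ = Css × CL = 21.4 × 1.240 = 26.54 mg/h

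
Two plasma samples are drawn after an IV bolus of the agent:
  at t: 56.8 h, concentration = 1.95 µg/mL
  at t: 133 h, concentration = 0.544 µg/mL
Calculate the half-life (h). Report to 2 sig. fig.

k = ln(C₁/C₂) / (t₂ − t₁) = ln(1.95/0.544) / (133 − 56.8)
  = 1.277 / 76.20 = 0.01676 h⁻¹
t½ = ln2 / k = 0.693147 / 0.01676 = 41.36 h

41 h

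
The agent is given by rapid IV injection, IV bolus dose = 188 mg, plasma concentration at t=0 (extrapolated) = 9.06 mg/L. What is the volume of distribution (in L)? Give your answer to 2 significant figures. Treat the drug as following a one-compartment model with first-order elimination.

21 L

Vd = Dose / C₀ = 188.0 / 9.06 = 20.75 L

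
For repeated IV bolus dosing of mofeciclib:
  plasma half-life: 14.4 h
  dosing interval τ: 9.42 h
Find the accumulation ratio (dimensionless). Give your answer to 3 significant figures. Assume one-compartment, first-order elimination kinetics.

2.74

k = ln2 / t½ = 0.693147 / 14.4 = 0.04814 h⁻¹
e^(−kτ) = e^(−0.04814 × 9.42) = 0.6354
Accumulation ratio R = 1 / (1 − e^(−kτ)) = 1 / (1 − 0.6354) = 2.743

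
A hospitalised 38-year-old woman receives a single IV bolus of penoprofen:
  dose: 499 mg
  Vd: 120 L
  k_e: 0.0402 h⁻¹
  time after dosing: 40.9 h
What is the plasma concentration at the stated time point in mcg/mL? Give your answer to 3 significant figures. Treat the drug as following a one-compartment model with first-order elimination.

C₀ = Dose / Vd = 499.0 / 120 = 4.158 mg/L
C = C₀ · e^(−k·t) = 4.158 × e^(−0.04020 × 40.9)
  = 4.158 × 0.1932 = 0.8033 mg/L
(0.8033 mg/L = 0.8033 mcg/mL)

0.803 mcg/mL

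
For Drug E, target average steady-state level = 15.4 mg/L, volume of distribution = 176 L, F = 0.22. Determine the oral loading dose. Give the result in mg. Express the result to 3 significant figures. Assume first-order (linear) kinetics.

12300 mg

LD = Css × Vd / F = 15.4 × 176 / 0.22 = 12320 mg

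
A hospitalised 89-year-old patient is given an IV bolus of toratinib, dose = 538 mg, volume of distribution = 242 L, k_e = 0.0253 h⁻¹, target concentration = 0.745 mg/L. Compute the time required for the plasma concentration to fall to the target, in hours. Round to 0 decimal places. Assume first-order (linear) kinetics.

C₀ = Dose / Vd = 538.0 / 242 = 2.223 mg/L
t = ln(C₀ / C) / k = ln(2.223 / 0.745) / 0.02530
  = ln(2.984) / 0.02530 = 1.093 / 0.02530 = 43.20 h

43 h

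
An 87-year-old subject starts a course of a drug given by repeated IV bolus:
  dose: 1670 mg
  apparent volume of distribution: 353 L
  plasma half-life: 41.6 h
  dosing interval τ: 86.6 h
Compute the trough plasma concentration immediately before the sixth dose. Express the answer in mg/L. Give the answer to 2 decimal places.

C₀ per dose = Dose / Vd = 1670 / 353 = 4.731 mg/L
k = ln2 / t½ = 0.693147 / 41.6 = 0.01666 h⁻¹
Fraction remaining after one interval: r = e^(−kτ) = e^(−0.01666 × 86.6) = 0.2363
Before dose 6, 5 doses have been given (aged 1τ, 2τ, 3τ, 4τ, 5τ).
C_trough = C₀ × (r + r² + … + r^5) = C₀ × r(1−r^5)/(1−r)
        = 4.731 × 0.2363 × (1 − 0.0007367) / (1 − 0.2363) = 1.463 mg/L

1.46 mg/L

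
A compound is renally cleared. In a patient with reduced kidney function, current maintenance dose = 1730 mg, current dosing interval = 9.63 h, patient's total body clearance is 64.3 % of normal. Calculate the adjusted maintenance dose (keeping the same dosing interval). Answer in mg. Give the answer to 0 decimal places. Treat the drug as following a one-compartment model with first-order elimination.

1112 mg

To keep the same average steady-state level, dosing rate must scale with clearance.
CL ratio = 64.3 / 100 = 0.6430
New dose (same interval) = 1730 × 0.6430 = 1112 mg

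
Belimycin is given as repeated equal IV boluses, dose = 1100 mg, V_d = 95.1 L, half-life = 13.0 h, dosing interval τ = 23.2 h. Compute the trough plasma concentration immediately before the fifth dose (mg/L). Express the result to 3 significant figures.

C₀ per dose = Dose / Vd = 1100 / 95.1 = 11.57 mg/L
k = ln2 / t½ = 0.693147 / 13.0 = 0.05332 h⁻¹
Fraction remaining after one interval: r = e^(−kτ) = e^(−0.05332 × 23.2) = 0.2902
Before dose 5, 4 doses have been given (aged 1τ, 2τ, 3τ, 4τ).
C_trough = C₀ × (r + r² + … + r^4) = C₀ × r(1−r^4)/(1−r)
        = 11.57 × 0.2902 × (1 − 0.007092) / (1 − 0.2902) = 4.697 mg/L

4.70 mg/L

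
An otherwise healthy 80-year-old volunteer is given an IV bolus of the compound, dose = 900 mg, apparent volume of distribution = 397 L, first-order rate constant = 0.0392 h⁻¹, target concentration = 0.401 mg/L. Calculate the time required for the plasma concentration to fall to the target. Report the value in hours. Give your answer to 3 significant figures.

C₀ = Dose / Vd = 900.0 / 397 = 2.267 mg/L
t = ln(C₀ / C) / k = ln(2.267 / 0.401) / 0.03920
  = ln(5.653) / 0.03920 = 1.732 / 0.03920 = 44.18 h

44.2 h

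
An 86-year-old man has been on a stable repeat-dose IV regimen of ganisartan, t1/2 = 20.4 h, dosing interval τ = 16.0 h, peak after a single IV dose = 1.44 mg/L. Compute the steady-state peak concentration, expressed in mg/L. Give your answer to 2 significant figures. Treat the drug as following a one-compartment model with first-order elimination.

k = ln2 / t½ = 0.693147 / 20.4 = 0.03398 h⁻¹
e^(−kτ) = e^(−0.03398 × 16.0) = 0.5806
Accumulation ratio R = 1 / (1 − e^(−kτ)) = 1 / (1 − 0.5806) = 2.384
Steady-state peak = C₀ × R = 1.44 × 2.384 = 3.433 mg/L

3.4 mg/L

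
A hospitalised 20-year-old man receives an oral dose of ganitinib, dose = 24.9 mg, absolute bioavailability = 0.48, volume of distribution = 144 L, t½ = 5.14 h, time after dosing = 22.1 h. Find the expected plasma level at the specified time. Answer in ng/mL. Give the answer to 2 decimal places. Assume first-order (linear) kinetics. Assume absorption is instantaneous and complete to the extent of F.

Amount reaching circulation = F × Dose = 0.48 × 24.90 = 11.95 mg
C₀ = F·Dose / Vd = 11.95 / 144 = 0.08299 mg/L
k = ln2 / t½ = 0.693147 / 5.14 = 0.1349 h⁻¹
C = C₀ · e^(−k·t) = 0.08299 × e^(−0.1349 × 22.1)
  = 0.08299 × 0.05073 = 0.004210 mg/L
Convert: 0.004210 mg/L × 1000 = 4.210 ng/mL

4.21 ng/mL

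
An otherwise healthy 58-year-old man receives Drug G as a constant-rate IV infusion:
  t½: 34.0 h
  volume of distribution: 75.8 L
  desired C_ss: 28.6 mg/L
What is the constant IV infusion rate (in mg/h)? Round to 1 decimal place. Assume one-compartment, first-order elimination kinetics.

44.2 mg/h

k = ln2 / t½ = 0.693147 / 34.0 = 0.02039 h⁻¹
CL = k × Vd = 0.02039 × 75.8 = 1.546 L/h
At steady state, infusion rate R₀ = Css × CL = 28.6 × 1.546 = 44.22 mg/h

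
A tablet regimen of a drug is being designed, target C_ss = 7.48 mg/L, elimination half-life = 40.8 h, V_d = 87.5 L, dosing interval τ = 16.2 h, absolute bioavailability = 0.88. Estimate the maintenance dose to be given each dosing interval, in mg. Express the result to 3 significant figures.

205 mg

k = ln2 / t½ = 0.693147 / 40.8 = 0.01699 h⁻¹
CL = k × Vd = 0.01699 × 87.5 = 1.487 L/h
At steady state, F × (Dose/τ) = Css × CL.
Dose = Css × CL × τ / F = 7.48 × 1.487 × 16.2 / 0.88 = 204.8 mg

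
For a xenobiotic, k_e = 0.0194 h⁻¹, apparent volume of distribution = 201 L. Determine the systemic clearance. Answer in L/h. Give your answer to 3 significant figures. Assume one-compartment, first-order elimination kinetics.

3.90 L/h

CL = k × Vd = 0.0194 × 201 = 3.899 L/h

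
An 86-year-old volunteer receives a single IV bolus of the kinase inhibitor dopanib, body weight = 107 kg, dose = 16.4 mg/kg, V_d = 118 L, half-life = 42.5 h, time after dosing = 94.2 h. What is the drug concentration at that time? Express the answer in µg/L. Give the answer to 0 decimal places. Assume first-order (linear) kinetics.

3200 µg/L

Total dose = 16.4 × 107 = 1755 mg
C₀ = Dose / Vd = 1755 / 118 = 14.87 mg/L
k = ln2 / t½ = 0.693147 / 42.5 = 0.01631 h⁻¹
C = C₀ · e^(−k·t) = 14.87 × e^(−0.01631 × 94.2)
  = 14.87 × 0.2152 = 3.200 mg/L
Convert: 3.200 mg/L × 1000 = 3200 µg/L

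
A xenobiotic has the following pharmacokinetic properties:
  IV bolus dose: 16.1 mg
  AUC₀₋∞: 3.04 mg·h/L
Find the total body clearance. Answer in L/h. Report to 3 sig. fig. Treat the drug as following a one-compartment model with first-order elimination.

CL = Dose / AUC = 16.1 / 3.04 = 5.296 L/h

5.30 L/h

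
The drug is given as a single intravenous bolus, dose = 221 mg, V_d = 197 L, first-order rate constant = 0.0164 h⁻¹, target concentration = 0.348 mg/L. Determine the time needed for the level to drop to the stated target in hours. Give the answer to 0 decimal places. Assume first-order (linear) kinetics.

C₀ = Dose / Vd = 221.0 / 197 = 1.122 mg/L
t = ln(C₀ / C) / k = ln(1.122 / 0.348) / 0.01640
  = ln(3.224) / 0.01640 = 1.171 / 0.01640 = 71.40 h

71 h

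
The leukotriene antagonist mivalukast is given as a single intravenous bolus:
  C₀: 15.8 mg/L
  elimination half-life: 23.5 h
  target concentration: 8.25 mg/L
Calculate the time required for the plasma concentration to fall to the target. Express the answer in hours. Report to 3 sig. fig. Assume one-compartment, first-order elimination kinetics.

22.0 h

k = ln2 / t½ = 0.693147 / 23.5 = 0.02950 h⁻¹
t = ln(C₀ / C) / k = ln(15.80 / 8.25) / 0.02950
  = ln(1.915) / 0.02950 = 0.6497 / 0.02950 = 22.02 h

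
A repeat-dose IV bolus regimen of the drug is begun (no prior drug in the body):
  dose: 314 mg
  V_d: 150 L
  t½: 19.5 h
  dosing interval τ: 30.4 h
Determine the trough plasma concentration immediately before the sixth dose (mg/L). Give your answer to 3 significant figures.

1.07 mg/L

C₀ per dose = Dose / Vd = 314 / 150 = 2.093 mg/L
k = ln2 / t½ = 0.693147 / 19.5 = 0.03555 h⁻¹
Fraction remaining after one interval: r = e^(−kτ) = e^(−0.03555 × 30.4) = 0.3394
Before dose 6, 5 doses have been given (aged 1τ, 2τ, 3τ, 4τ, 5τ).
C_trough = C₀ × (r + r² + … + r^5) = C₀ × r(1−r^5)/(1−r)
        = 2.093 × 0.3394 × (1 − 0.004504) / (1 − 0.3394) = 1.070 mg/L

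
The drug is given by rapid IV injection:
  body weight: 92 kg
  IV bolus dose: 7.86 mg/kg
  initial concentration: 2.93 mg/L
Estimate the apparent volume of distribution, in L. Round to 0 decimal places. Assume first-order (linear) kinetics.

Dose = 7.86 × 92 = 723.1 mg
Vd = Dose / C₀ = 723.1 / 2.93 = 246.8 L

247 L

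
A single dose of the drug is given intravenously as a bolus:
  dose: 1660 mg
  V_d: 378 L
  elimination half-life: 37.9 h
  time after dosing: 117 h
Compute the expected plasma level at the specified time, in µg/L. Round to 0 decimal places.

C₀ = Dose / Vd = 1660 / 378 = 4.392 mg/L
k = ln2 / t½ = 0.693147 / 37.9 = 0.01829 h⁻¹
C = C₀ · e^(−k·t) = 4.392 × e^(−0.01829 × 117)
  = 4.392 × 0.1177 = 0.5169 mg/L
Convert: 0.5169 mg/L × 1000 = 516.9 µg/L

517 µg/L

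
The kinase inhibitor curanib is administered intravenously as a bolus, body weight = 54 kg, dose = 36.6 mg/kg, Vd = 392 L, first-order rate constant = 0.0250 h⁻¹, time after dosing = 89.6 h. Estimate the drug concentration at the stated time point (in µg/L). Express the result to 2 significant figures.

Total dose = 36.6 × 54 = 1976 mg
C₀ = Dose / Vd = 1976 / 392 = 5.041 mg/L
C = C₀ · e^(−k·t) = 5.041 × e^(−0.02500 × 89.6)
  = 5.041 × 0.1065 = 0.5369 mg/L
Convert: 0.5369 mg/L × 1000 = 536.9 µg/L

540 µg/L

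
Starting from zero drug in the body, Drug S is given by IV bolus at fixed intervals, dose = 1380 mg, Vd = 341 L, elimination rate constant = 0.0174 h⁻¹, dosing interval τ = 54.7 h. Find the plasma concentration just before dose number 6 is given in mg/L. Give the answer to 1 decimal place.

2.5 mg/L

C₀ per dose = Dose / Vd = 1380 / 341 = 4.047 mg/L
Fraction remaining after one interval: r = e^(−kτ) = e^(−0.01740 × 54.7) = 0.3861
Before dose 6, 5 doses have been given (aged 1τ, 2τ, 3τ, 4τ, 5τ).
C_trough = C₀ × (r + r² + … + r^5) = C₀ × r(1−r^5)/(1−r)
        = 4.047 × 0.3861 × (1 − 0.008580) / (1 − 0.3861) = 2.523 mg/L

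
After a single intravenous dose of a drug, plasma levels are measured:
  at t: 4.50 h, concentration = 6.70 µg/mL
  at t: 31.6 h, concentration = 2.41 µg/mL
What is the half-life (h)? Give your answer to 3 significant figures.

18.4 h

k = ln(C₁/C₂) / (t₂ − t₁) = ln(6.70/2.41) / (31.6 − 4.50)
  = 1.022 / 27.10 = 0.03771 h⁻¹
t½ = ln2 / k = 0.693147 / 0.03771 = 18.38 h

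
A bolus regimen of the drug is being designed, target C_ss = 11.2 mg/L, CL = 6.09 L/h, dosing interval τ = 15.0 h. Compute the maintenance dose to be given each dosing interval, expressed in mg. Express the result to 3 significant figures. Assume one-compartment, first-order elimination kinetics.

At steady state, Dose/τ = Css × CL.
Dose = Css × CL × τ = 11.2 × 6.090 × 15.0 = 1023 mg

1020 mg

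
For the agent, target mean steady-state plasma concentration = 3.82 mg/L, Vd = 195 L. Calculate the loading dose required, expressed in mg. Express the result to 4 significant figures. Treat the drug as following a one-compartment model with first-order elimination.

744.9 mg

LD = Css × Vd = 3.82 × 195 = 744.9 mg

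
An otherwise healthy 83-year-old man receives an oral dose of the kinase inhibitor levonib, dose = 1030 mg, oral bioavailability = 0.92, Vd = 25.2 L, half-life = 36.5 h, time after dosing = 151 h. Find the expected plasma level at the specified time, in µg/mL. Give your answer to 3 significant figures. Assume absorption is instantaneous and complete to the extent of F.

2.14 µg/mL

Amount reaching circulation = F × Dose = 0.92 × 1030 = 947.6 mg
C₀ = F·Dose / Vd = 947.6 / 25.2 = 37.60 mg/L
k = ln2 / t½ = 0.693147 / 36.5 = 0.01899 h⁻¹
C = C₀ · e^(−k·t) = 37.60 × e^(−0.01899 × 151)
  = 37.60 × 0.05684 = 2.137 mg/L
(2.137 mg/L = 2.137 µg/mL)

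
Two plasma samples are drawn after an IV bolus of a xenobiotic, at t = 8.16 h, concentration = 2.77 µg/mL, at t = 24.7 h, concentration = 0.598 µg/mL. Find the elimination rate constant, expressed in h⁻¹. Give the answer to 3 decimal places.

0.093 h⁻¹

k = ln(C₁/C₂) / (t₂ − t₁) = ln(2.77/0.598) / (24.7 − 8.16)
  = 1.533 / 16.54 = 0.09268 h⁻¹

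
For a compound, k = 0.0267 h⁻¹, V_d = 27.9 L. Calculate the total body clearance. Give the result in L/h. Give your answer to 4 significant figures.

0.7449 L/h

CL = k × Vd = 0.0267 × 27.9 = 0.7449 L/h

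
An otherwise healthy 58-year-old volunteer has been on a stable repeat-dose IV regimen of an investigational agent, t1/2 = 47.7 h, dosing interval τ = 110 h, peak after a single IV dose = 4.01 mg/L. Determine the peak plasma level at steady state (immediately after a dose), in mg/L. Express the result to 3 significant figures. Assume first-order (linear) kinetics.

5.03 mg/L

k = ln2 / t½ = 0.693147 / 47.7 = 0.01453 h⁻¹
e^(−kτ) = e^(−0.01453 × 110) = 0.2022
Accumulation ratio R = 1 / (1 − e^(−kτ)) = 1 / (1 − 0.2022) = 1.253
Steady-state peak = C₀ × R = 4.01 × 1.253 = 5.025 mg/L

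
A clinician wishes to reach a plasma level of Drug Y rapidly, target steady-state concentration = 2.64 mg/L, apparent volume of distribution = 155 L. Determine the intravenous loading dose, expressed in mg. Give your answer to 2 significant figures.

LD = Css × Vd = 2.64 × 155 = 409.2 mg

410 mg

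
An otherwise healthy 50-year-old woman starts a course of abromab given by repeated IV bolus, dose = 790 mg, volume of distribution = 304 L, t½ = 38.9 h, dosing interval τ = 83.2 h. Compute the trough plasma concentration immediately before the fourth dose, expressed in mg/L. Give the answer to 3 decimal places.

0.754 mg/L

C₀ per dose = Dose / Vd = 790 / 304 = 2.599 mg/L
k = ln2 / t½ = 0.693147 / 38.9 = 0.01782 h⁻¹
Fraction remaining after one interval: r = e^(−kτ) = e^(−0.01782 × 83.2) = 0.2270
Before dose 4, 3 doses have been given (aged 1τ, 2τ, 3τ).
C_trough = C₀ × (r + r² + … + r^3) = C₀ × r(1−r^3)/(1−r)
        = 2.599 × 0.2270 × (1 − 0.01170) / (1 − 0.2270) = 0.7543 mg/L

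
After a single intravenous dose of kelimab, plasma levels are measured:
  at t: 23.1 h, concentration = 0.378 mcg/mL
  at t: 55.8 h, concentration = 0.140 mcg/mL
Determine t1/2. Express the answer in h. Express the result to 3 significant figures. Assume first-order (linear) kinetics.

22.8 h

k = ln(C₁/C₂) / (t₂ − t₁) = ln(0.378/0.140) / (55.8 − 23.1)
  = 0.9933 / 32.70 = 0.03038 h⁻¹
t½ = ln2 / k = 0.693147 / 0.03038 = 22.82 h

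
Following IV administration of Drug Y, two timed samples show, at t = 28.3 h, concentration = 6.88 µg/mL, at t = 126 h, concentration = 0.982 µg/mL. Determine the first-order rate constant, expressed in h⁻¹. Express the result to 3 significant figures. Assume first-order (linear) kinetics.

0.0199 h⁻¹

k = ln(C₁/C₂) / (t₂ − t₁) = ln(6.88/0.982) / (126 − 28.3)
  = 1.947 / 97.70 = 0.01993 h⁻¹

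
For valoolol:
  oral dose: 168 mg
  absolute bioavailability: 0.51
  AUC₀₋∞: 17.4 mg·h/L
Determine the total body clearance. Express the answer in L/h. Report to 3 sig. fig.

4.92 L/h

CL = F·Dose / AUC = 0.51 × 168 / 17.4 = 4.924 L/h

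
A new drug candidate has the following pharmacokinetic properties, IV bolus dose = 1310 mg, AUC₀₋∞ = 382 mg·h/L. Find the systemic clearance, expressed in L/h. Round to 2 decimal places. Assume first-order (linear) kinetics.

3.43 L/h

CL = Dose / AUC = 1310 / 382 = 3.429 L/h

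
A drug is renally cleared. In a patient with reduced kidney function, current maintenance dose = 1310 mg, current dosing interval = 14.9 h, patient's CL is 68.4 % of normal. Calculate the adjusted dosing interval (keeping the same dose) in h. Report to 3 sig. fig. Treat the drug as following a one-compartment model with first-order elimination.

21.8 h

To keep the same average steady-state level, dosing rate must scale with clearance.
CL ratio = 68.4 / 100 = 0.6840
New interval (same dose) = 14.9 / 0.6840 = 21.78 h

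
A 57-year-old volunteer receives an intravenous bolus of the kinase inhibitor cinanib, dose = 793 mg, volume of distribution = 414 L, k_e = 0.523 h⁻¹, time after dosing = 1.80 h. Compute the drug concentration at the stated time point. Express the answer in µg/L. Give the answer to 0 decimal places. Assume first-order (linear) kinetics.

C₀ = Dose / Vd = 793.0 / 414 = 1.915 mg/L
C = C₀ · e^(−k·t) = 1.915 × e^(−0.5230 × 1.80)
  = 1.915 × 0.3901 = 0.7470 mg/L
Convert: 0.7470 mg/L × 1000 = 747.0 µg/L

747 µg/L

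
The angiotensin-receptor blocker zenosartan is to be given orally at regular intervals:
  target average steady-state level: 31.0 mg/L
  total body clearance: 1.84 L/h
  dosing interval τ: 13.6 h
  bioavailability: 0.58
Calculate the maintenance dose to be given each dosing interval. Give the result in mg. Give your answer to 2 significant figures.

1300 mg

At steady state, F × (Dose/τ) = Css × CL.
Dose = Css × CL × τ / F = 31.0 × 1.840 × 13.6 / 0.58 = 1337 mg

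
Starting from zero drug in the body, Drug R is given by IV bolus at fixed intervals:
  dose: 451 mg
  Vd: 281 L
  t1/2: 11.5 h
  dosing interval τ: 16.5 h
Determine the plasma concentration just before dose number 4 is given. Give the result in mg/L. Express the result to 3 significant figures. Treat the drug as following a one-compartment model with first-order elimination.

C₀ per dose = Dose / Vd = 451 / 281 = 1.605 mg/L
k = ln2 / t½ = 0.693147 / 11.5 = 0.06027 h⁻¹
Fraction remaining after one interval: r = e^(−kτ) = e^(−0.06027 × 16.5) = 0.3699
Before dose 4, 3 doses have been given (aged 1τ, 2τ, 3τ).
C_trough = C₀ × (r + r² + … + r^3) = C₀ × r(1−r^3)/(1−r)
        = 1.605 × 0.3699 × (1 − 0.05061) / (1 − 0.3699) = 0.8945 mg/L

0.895 mg/L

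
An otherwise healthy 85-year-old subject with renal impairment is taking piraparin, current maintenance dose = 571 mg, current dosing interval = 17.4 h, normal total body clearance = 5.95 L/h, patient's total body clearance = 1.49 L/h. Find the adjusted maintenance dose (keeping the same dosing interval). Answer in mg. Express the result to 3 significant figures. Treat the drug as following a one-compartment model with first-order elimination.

To keep the same average steady-state level, dosing rate must scale with clearance.
CL ratio = 1.49 / 5.95 = 0.2504
New dose (same interval) = 571 × 0.2504 = 143.0 mg

143 mg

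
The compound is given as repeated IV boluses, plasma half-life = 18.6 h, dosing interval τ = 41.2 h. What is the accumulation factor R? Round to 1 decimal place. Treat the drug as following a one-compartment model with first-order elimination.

1.3

k = ln2 / t½ = 0.693147 / 18.6 = 0.03727 h⁻¹
e^(−kτ) = e^(−0.03727 × 41.2) = 0.2153
Accumulation ratio R = 1 / (1 − e^(−kτ)) = 1 / (1 − 0.2153) = 1.274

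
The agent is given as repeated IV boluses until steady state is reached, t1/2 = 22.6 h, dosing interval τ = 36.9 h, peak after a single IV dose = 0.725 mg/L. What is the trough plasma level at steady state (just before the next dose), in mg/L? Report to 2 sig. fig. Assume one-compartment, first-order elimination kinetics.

k = ln2 / t½ = 0.693147 / 22.6 = 0.03067 h⁻¹
e^(−kτ) = e^(−0.03067 × 36.9) = 0.3225
Accumulation ratio R = 1 / (1 − e^(−kτ)) = 1 / (1 − 0.3225) = 1.476
Steady-state trough = C₀ × R × e^(−kτ) = 0.725 × 1.476 × 0.3225 = 0.3451 mg/L

0.35 mg/L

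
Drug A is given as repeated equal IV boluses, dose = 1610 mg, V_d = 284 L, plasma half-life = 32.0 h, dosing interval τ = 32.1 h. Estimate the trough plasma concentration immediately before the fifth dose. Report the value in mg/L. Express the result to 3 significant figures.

5.29 mg/L

C₀ per dose = Dose / Vd = 1610 / 284 = 5.669 mg/L
k = ln2 / t½ = 0.693147 / 32.0 = 0.02166 h⁻¹
Fraction remaining after one interval: r = e^(−kτ) = e^(−0.02166 × 32.1) = 0.4989
Before dose 5, 4 doses have been given (aged 1τ, 2τ, 3τ, 4τ).
C_trough = C₀ × (r + r² + … + r^4) = C₀ × r(1−r^4)/(1−r)
        = 5.669 × 0.4989 × (1 − 0.06195) / (1 − 0.4989) = 5.294 mg/L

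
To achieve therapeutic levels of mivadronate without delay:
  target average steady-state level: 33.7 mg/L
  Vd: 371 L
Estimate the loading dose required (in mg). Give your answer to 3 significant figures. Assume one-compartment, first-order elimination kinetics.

LD = Css × Vd = 33.7 × 371 = 12500 mg

12500 mg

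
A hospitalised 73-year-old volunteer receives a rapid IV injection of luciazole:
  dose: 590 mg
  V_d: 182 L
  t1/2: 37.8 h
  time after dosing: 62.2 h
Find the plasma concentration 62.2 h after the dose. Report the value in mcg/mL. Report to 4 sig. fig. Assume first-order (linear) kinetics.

C₀ = Dose / Vd = 590.0 / 182 = 3.242 mg/L
k = ln2 / t½ = 0.693147 / 37.8 = 0.01834 h⁻¹
C = C₀ · e^(−k·t) = 3.242 × e^(−0.01834 × 62.2)
  = 3.242 × 0.3196 = 1.036 mg/L
(1.036 mg/L = 1.036 mcg/mL)

1.036 mcg/mL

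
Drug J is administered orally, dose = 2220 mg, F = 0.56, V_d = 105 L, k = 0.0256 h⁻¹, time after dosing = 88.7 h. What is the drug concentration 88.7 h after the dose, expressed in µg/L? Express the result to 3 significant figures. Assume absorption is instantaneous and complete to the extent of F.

1220 µg/L

Amount reaching circulation = F × Dose = 0.56 × 2220 = 1243 mg
C₀ = F·Dose / Vd = 1243 / 105 = 11.84 mg/L
C = C₀ · e^(−k·t) = 11.84 × e^(−0.02560 × 88.7)
  = 11.84 × 0.1032 = 1.222 mg/L
Convert: 1.222 mg/L × 1000 = 1222 µg/L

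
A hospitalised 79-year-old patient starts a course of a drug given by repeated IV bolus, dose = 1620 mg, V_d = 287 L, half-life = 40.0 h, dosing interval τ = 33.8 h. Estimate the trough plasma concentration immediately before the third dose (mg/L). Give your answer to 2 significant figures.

C₀ per dose = Dose / Vd = 1620 / 287 = 5.645 mg/L
k = ln2 / t½ = 0.693147 / 40.0 = 0.01733 h⁻¹
Fraction remaining after one interval: r = e^(−kτ) = e^(−0.01733 × 33.8) = 0.5567
Before dose 3, 2 doses have been given (aged 1τ, 2τ).
C_trough = C₀ × (r + r²) = 5.645 × (0.5567 + 0.3099) = 4.892 mg/L

4.9 mg/L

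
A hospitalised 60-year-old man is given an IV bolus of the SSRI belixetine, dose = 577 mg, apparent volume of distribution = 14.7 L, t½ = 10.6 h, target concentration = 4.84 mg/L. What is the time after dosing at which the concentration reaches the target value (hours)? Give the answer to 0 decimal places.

32 h

C₀ = Dose / Vd = 577.0 / 14.7 = 39.25 mg/L
k = ln2 / t½ = 0.693147 / 10.6 = 0.06539 h⁻¹
t = ln(C₀ / C) / k = ln(39.25 / 4.84) / 0.06539
  = ln(8.110) / 0.06539 = 2.093 / 0.06539 = 32.01 h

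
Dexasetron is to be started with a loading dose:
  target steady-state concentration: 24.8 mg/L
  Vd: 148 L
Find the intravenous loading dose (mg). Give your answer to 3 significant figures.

LD = Css × Vd = 24.8 × 148 = 3670 mg

3670 mg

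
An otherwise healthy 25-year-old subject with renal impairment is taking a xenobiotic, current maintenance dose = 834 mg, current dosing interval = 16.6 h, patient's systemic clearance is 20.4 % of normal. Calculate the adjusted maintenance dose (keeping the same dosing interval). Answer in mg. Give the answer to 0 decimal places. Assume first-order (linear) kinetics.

To keep the same average steady-state level, dosing rate must scale with clearance.
CL ratio = 20.4 / 100 = 0.2040
New dose (same interval) = 834 × 0.2040 = 170.1 mg

170 mg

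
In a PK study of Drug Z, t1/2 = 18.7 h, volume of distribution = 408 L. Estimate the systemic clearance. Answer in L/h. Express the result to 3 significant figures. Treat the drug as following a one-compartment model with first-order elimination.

k = ln2 / t½ = 0.693147 / 18.7 = 0.03707 h⁻¹
CL = k × Vd = 0.03707 × 408 = 15.12 L/h

15.1 L/h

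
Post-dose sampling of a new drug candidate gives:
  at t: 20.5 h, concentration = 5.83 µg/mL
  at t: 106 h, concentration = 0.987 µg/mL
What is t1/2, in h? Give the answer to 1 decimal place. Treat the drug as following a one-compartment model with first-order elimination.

k = ln(C₁/C₂) / (t₂ − t₁) = ln(5.83/0.987) / (106 − 20.5)
  = 1.776 / 85.50 = 0.02077 h⁻¹
t½ = ln2 / k = 0.693147 / 0.02077 = 33.37 h

33.4 h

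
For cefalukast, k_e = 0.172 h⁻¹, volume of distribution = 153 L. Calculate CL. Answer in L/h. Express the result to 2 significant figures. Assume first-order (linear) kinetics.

CL = k × Vd = 0.172 × 153 = 26.32 L/h

26 L/h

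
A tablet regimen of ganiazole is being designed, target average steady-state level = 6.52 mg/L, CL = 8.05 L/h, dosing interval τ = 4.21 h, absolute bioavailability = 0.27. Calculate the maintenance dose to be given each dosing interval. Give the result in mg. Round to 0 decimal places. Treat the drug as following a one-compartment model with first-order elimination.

At steady state, F × (Dose/τ) = Css × CL.
Dose = Css × CL × τ / F = 6.52 × 8.050 × 4.21 / 0.27 = 818.4 mg

818 mg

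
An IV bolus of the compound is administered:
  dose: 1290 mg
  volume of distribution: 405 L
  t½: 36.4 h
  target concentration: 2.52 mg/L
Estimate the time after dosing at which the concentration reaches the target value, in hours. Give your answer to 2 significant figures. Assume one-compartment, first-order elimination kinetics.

12 h

C₀ = Dose / Vd = 1290 / 405 = 3.185 mg/L
k = ln2 / t½ = 0.693147 / 36.4 = 0.01904 h⁻¹
t = ln(C₀ / C) / k = ln(3.185 / 2.52) / 0.01904
  = ln(1.264) / 0.01904 = 0.2343 / 0.01904 = 12.31 h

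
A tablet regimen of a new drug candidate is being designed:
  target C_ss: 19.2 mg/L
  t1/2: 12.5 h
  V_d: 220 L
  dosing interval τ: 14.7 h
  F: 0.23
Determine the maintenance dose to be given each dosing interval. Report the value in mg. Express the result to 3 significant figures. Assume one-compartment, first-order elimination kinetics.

k = ln2 / t½ = 0.693147 / 12.5 = 0.05545 h⁻¹
CL = k × Vd = 0.05545 × 220 = 12.20 L/h
At steady state, F × (Dose/τ) = Css × CL.
Dose = Css × CL × τ / F = 19.2 × 12.20 × 14.7 / 0.23 = 14970 mg

15000 mg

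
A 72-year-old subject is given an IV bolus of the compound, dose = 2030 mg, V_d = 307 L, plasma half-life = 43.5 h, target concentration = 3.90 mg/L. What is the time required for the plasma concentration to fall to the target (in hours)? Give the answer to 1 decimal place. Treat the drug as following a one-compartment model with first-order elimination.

33.1 h

C₀ = Dose / Vd = 2030 / 307 = 6.612 mg/L
k = ln2 / t½ = 0.693147 / 43.5 = 0.01593 h⁻¹
t = ln(C₀ / C) / k = ln(6.612 / 3.90) / 0.01593
  = ln(1.695) / 0.01593 = 0.5277 / 0.01593 = 33.13 h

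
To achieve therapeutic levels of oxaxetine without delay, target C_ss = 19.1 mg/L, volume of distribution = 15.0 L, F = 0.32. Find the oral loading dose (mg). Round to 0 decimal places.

LD = Css × Vd / F = 19.1 × 15.0 / 0.32 = 895.3 mg

895 mg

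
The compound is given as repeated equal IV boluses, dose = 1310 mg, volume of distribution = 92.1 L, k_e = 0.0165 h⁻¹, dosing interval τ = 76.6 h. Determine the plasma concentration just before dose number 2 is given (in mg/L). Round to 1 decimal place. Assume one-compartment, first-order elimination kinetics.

4.0 mg/L

C₀ per dose = Dose / Vd = 1310 / 92.1 = 14.22 mg/L
Fraction remaining after one interval: r = e^(−kτ) = e^(−0.01650 × 76.6) = 0.2825
Before dose 2, 1 dose has been given (aged 1τ).
C_trough = C₀ × r = 14.22 × 0.2825 = 4.017 mg/L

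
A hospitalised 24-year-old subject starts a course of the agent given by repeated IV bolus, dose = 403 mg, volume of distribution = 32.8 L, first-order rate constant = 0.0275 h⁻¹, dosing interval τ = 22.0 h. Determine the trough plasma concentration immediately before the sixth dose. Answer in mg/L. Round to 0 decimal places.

14 mg/L

C₀ per dose = Dose / Vd = 403 / 32.8 = 12.29 mg/L
Fraction remaining after one interval: r = e^(−kτ) = e^(−0.02750 × 22.0) = 0.5461
Before dose 6, 5 doses have been given (aged 1τ, 2τ, 3τ, 4τ, 5τ).
C_trough = C₀ × (r + r² + … + r^5) = C₀ × r(1−r^5)/(1−r)
        = 12.29 × 0.5461 × (1 − 0.04857) / (1 − 0.5461) = 14.07 mg/L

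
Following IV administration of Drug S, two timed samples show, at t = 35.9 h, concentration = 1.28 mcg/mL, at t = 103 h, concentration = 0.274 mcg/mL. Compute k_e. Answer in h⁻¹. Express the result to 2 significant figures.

k = ln(C₁/C₂) / (t₂ − t₁) = ln(1.28/0.274) / (103 − 35.9)
  = 1.541 / 67.10 = 0.02297 h⁻¹

0.023 h⁻¹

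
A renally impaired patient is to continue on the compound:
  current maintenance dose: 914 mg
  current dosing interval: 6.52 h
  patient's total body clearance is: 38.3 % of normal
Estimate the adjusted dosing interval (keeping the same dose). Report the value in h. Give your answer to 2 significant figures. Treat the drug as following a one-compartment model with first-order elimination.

17 h

To keep the same average steady-state level, dosing rate must scale with clearance.
CL ratio = 38.3 / 100 = 0.3830
New interval (same dose) = 6.52 / 0.3830 = 17.02 h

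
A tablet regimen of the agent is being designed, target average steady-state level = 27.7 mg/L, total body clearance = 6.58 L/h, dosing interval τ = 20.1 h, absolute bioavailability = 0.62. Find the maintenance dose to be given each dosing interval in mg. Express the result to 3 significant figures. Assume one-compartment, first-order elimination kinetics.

At steady state, F × (Dose/τ) = Css × CL.
Dose = Css × CL × τ / F = 27.7 × 6.580 × 20.1 / 0.62 = 5909 mg

5910 mg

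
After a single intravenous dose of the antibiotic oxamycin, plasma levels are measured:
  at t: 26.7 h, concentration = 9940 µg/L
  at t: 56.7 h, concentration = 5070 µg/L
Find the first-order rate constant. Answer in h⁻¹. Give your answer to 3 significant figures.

k = ln(C₁/C₂) / (t₂ − t₁) = ln(9940/5070) / (56.7 − 26.7)
  = 0.6732 / 30.00 = 0.02244 h⁻¹

0.0224 h⁻¹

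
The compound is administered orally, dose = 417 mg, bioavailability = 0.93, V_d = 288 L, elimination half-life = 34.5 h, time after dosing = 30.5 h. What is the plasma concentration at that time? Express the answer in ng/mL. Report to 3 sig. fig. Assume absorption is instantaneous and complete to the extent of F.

730 ng/mL

Amount reaching circulation = F × Dose = 0.93 × 417.0 = 387.8 mg
C₀ = F·Dose / Vd = 387.8 / 288 = 1.347 mg/L
k = ln2 / t½ = 0.693147 / 34.5 = 0.02009 h⁻¹
C = C₀ · e^(−k·t) = 1.347 × e^(−0.02009 × 30.5)
  = 1.347 × 0.5419 = 0.7299 mg/L
Convert: 0.7299 mg/L × 1000 = 729.9 ng/mL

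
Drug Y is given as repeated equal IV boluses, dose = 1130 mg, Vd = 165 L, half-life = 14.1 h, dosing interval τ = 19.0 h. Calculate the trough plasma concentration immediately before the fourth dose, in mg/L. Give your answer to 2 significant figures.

C₀ per dose = Dose / Vd = 1130 / 165 = 6.848 mg/L
k = ln2 / t½ = 0.693147 / 14.1 = 0.04916 h⁻¹
Fraction remaining after one interval: r = e^(−kτ) = e^(−0.04916 × 19.0) = 0.3930
Before dose 4, 3 doses have been given (aged 1τ, 2τ, 3τ).
C_trough = C₀ × (r + r² + … + r^3) = C₀ × r(1−r^3)/(1−r)
        = 6.848 × 0.3930 × (1 − 0.06070) / (1 − 0.3930) = 4.165 mg/L

4.2 mg/L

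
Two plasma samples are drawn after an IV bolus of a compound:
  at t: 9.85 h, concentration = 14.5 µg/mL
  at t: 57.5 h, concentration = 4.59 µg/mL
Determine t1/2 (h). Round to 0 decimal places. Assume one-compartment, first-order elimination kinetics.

k = ln(C₁/C₂) / (t₂ − t₁) = ln(14.5/4.59) / (57.5 − 9.85)
  = 1.150 / 47.65 = 0.02413 h⁻¹
t½ = ln2 / k = 0.693147 / 0.02413 = 28.73 h

29 h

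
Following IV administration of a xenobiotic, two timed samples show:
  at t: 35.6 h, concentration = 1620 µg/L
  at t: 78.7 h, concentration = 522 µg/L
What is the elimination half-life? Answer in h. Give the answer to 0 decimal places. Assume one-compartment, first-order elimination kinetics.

k = ln(C₁/C₂) / (t₂ − t₁) = ln(1620/522) / (78.7 − 35.6)
  = 1.133 / 43.10 = 0.02629 h⁻¹
t½ = ln2 / k = 0.693147 / 0.02629 = 26.37 h

26 h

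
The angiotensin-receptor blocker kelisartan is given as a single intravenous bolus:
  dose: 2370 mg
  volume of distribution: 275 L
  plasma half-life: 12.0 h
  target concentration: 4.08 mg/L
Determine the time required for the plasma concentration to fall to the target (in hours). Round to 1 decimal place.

C₀ = Dose / Vd = 2370 / 275 = 8.618 mg/L
k = ln2 / t½ = 0.693147 / 12.0 = 0.05776 h⁻¹
t = ln(C₀ / C) / k = ln(8.618 / 4.08) / 0.05776
  = ln(2.112) / 0.05776 = 0.7476 / 0.05776 = 12.94 h

12.9 h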